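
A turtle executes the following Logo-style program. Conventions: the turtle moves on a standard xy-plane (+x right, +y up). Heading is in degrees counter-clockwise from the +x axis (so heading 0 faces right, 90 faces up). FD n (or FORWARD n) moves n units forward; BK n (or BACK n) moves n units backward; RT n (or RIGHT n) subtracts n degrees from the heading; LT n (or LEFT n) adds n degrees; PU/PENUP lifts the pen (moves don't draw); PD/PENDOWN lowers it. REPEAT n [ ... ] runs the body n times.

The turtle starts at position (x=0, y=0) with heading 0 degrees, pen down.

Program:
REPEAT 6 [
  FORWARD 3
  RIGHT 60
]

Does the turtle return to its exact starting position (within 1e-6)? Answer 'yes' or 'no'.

Executing turtle program step by step:
Start: pos=(0,0), heading=0, pen down
REPEAT 6 [
  -- iteration 1/6 --
  FD 3: (0,0) -> (3,0) [heading=0, draw]
  RT 60: heading 0 -> 300
  -- iteration 2/6 --
  FD 3: (3,0) -> (4.5,-2.598) [heading=300, draw]
  RT 60: heading 300 -> 240
  -- iteration 3/6 --
  FD 3: (4.5,-2.598) -> (3,-5.196) [heading=240, draw]
  RT 60: heading 240 -> 180
  -- iteration 4/6 --
  FD 3: (3,-5.196) -> (0,-5.196) [heading=180, draw]
  RT 60: heading 180 -> 120
  -- iteration 5/6 --
  FD 3: (0,-5.196) -> (-1.5,-2.598) [heading=120, draw]
  RT 60: heading 120 -> 60
  -- iteration 6/6 --
  FD 3: (-1.5,-2.598) -> (0,0) [heading=60, draw]
  RT 60: heading 60 -> 0
]
Final: pos=(0,0), heading=0, 6 segment(s) drawn

Start position: (0, 0)
Final position: (0, 0)
Distance = 0; < 1e-6 -> CLOSED

Answer: yes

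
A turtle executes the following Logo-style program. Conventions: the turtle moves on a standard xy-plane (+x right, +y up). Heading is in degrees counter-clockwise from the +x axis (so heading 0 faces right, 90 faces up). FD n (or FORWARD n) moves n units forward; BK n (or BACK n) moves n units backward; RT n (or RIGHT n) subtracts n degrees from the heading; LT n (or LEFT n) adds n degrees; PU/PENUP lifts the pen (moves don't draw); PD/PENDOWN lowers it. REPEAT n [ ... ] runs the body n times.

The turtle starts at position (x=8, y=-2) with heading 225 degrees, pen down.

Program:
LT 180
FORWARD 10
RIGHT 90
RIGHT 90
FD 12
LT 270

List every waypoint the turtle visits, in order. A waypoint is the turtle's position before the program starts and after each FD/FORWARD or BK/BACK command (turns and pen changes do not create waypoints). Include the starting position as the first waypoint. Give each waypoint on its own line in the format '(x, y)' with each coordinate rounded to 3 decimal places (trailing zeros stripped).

Answer: (8, -2)
(15.071, 5.071)
(6.586, -3.414)

Derivation:
Executing turtle program step by step:
Start: pos=(8,-2), heading=225, pen down
LT 180: heading 225 -> 45
FD 10: (8,-2) -> (15.071,5.071) [heading=45, draw]
RT 90: heading 45 -> 315
RT 90: heading 315 -> 225
FD 12: (15.071,5.071) -> (6.586,-3.414) [heading=225, draw]
LT 270: heading 225 -> 135
Final: pos=(6.586,-3.414), heading=135, 2 segment(s) drawn
Waypoints (3 total):
(8, -2)
(15.071, 5.071)
(6.586, -3.414)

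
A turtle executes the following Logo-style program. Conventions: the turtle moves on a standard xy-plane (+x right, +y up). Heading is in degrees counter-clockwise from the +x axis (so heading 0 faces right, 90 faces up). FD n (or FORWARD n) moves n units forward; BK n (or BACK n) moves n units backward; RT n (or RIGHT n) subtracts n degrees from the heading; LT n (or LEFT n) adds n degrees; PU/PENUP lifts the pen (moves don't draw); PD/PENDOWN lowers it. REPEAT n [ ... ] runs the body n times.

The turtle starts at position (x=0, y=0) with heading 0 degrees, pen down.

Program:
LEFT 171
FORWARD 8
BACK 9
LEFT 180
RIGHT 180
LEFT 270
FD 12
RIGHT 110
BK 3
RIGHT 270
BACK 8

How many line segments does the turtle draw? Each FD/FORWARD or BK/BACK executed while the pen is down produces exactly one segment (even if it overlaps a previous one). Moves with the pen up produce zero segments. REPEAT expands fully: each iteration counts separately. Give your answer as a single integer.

Answer: 5

Derivation:
Executing turtle program step by step:
Start: pos=(0,0), heading=0, pen down
LT 171: heading 0 -> 171
FD 8: (0,0) -> (-7.902,1.251) [heading=171, draw]
BK 9: (-7.902,1.251) -> (0.988,-0.156) [heading=171, draw]
LT 180: heading 171 -> 351
RT 180: heading 351 -> 171
LT 270: heading 171 -> 81
FD 12: (0.988,-0.156) -> (2.865,11.696) [heading=81, draw]
RT 110: heading 81 -> 331
BK 3: (2.865,11.696) -> (0.241,13.15) [heading=331, draw]
RT 270: heading 331 -> 61
BK 8: (0.241,13.15) -> (-3.637,6.153) [heading=61, draw]
Final: pos=(-3.637,6.153), heading=61, 5 segment(s) drawn
Segments drawn: 5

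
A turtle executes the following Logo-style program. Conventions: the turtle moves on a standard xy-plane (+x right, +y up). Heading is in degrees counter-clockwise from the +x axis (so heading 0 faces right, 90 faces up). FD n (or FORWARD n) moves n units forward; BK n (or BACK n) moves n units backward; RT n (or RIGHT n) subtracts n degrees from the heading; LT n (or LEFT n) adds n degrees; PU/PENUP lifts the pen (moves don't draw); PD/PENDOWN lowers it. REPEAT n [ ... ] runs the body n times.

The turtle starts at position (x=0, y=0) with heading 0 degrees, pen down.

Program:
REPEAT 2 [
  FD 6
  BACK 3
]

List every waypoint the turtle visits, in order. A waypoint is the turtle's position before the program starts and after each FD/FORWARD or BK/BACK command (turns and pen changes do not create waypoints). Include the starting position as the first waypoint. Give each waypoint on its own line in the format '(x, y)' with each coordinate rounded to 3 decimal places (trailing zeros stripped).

Executing turtle program step by step:
Start: pos=(0,0), heading=0, pen down
REPEAT 2 [
  -- iteration 1/2 --
  FD 6: (0,0) -> (6,0) [heading=0, draw]
  BK 3: (6,0) -> (3,0) [heading=0, draw]
  -- iteration 2/2 --
  FD 6: (3,0) -> (9,0) [heading=0, draw]
  BK 3: (9,0) -> (6,0) [heading=0, draw]
]
Final: pos=(6,0), heading=0, 4 segment(s) drawn
Waypoints (5 total):
(0, 0)
(6, 0)
(3, 0)
(9, 0)
(6, 0)

Answer: (0, 0)
(6, 0)
(3, 0)
(9, 0)
(6, 0)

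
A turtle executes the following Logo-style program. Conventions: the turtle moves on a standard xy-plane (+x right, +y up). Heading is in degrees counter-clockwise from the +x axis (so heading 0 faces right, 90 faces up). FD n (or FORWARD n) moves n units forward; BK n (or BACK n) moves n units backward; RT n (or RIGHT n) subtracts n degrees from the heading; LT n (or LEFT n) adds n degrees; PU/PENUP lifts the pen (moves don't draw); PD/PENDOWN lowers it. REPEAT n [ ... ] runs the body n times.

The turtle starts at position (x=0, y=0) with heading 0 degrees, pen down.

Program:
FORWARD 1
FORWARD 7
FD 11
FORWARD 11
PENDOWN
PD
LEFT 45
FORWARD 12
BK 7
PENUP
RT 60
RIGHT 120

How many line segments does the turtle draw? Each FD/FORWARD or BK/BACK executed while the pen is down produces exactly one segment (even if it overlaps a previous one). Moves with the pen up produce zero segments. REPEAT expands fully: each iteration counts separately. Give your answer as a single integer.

Answer: 6

Derivation:
Executing turtle program step by step:
Start: pos=(0,0), heading=0, pen down
FD 1: (0,0) -> (1,0) [heading=0, draw]
FD 7: (1,0) -> (8,0) [heading=0, draw]
FD 11: (8,0) -> (19,0) [heading=0, draw]
FD 11: (19,0) -> (30,0) [heading=0, draw]
PD: pen down
PD: pen down
LT 45: heading 0 -> 45
FD 12: (30,0) -> (38.485,8.485) [heading=45, draw]
BK 7: (38.485,8.485) -> (33.536,3.536) [heading=45, draw]
PU: pen up
RT 60: heading 45 -> 345
RT 120: heading 345 -> 225
Final: pos=(33.536,3.536), heading=225, 6 segment(s) drawn
Segments drawn: 6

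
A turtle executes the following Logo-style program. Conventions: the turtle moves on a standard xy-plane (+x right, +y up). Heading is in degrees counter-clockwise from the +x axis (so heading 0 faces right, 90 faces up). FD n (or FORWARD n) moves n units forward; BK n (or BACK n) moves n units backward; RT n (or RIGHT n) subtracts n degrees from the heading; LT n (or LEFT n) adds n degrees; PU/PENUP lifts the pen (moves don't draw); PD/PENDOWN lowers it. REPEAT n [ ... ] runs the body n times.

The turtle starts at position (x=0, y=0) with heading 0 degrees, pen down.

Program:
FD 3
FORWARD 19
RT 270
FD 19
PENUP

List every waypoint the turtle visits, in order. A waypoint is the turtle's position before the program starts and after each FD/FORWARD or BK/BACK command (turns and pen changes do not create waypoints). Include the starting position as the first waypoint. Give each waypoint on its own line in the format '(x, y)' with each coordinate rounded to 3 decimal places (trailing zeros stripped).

Answer: (0, 0)
(3, 0)
(22, 0)
(22, 19)

Derivation:
Executing turtle program step by step:
Start: pos=(0,0), heading=0, pen down
FD 3: (0,0) -> (3,0) [heading=0, draw]
FD 19: (3,0) -> (22,0) [heading=0, draw]
RT 270: heading 0 -> 90
FD 19: (22,0) -> (22,19) [heading=90, draw]
PU: pen up
Final: pos=(22,19), heading=90, 3 segment(s) drawn
Waypoints (4 total):
(0, 0)
(3, 0)
(22, 0)
(22, 19)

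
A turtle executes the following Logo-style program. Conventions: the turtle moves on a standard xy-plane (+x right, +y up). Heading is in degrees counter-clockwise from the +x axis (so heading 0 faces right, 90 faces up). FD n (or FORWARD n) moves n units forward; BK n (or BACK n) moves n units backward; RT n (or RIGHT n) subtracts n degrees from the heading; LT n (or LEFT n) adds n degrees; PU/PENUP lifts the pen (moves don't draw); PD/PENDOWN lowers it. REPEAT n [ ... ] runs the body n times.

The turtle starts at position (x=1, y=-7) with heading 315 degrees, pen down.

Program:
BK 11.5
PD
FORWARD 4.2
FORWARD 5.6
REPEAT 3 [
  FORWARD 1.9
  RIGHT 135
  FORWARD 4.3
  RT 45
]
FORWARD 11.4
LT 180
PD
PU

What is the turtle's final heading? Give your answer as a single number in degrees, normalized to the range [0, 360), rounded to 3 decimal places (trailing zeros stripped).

Answer: 315

Derivation:
Executing turtle program step by step:
Start: pos=(1,-7), heading=315, pen down
BK 11.5: (1,-7) -> (-7.132,1.132) [heading=315, draw]
PD: pen down
FD 4.2: (-7.132,1.132) -> (-4.162,-1.838) [heading=315, draw]
FD 5.6: (-4.162,-1.838) -> (-0.202,-5.798) [heading=315, draw]
REPEAT 3 [
  -- iteration 1/3 --
  FD 1.9: (-0.202,-5.798) -> (1.141,-7.141) [heading=315, draw]
  RT 135: heading 315 -> 180
  FD 4.3: (1.141,-7.141) -> (-3.159,-7.141) [heading=180, draw]
  RT 45: heading 180 -> 135
  -- iteration 2/3 --
  FD 1.9: (-3.159,-7.141) -> (-4.502,-5.798) [heading=135, draw]
  RT 135: heading 135 -> 0
  FD 4.3: (-4.502,-5.798) -> (-0.202,-5.798) [heading=0, draw]
  RT 45: heading 0 -> 315
  -- iteration 3/3 --
  FD 1.9: (-0.202,-5.798) -> (1.141,-7.141) [heading=315, draw]
  RT 135: heading 315 -> 180
  FD 4.3: (1.141,-7.141) -> (-3.159,-7.141) [heading=180, draw]
  RT 45: heading 180 -> 135
]
FD 11.4: (-3.159,-7.141) -> (-11.22,0.92) [heading=135, draw]
LT 180: heading 135 -> 315
PD: pen down
PU: pen up
Final: pos=(-11.22,0.92), heading=315, 10 segment(s) drawn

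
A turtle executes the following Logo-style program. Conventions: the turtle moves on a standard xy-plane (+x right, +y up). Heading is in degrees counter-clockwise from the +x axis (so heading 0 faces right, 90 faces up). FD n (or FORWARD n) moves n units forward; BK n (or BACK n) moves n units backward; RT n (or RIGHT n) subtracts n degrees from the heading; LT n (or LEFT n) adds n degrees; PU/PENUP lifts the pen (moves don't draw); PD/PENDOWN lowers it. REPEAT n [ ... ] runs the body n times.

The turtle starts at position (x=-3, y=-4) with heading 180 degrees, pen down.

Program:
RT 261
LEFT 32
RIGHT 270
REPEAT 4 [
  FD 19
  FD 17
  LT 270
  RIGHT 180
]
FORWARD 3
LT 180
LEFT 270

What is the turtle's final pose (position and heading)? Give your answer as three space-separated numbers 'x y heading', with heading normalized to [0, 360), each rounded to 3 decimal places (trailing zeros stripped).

Executing turtle program step by step:
Start: pos=(-3,-4), heading=180, pen down
RT 261: heading 180 -> 279
LT 32: heading 279 -> 311
RT 270: heading 311 -> 41
REPEAT 4 [
  -- iteration 1/4 --
  FD 19: (-3,-4) -> (11.339,8.465) [heading=41, draw]
  FD 17: (11.339,8.465) -> (24.17,19.618) [heading=41, draw]
  LT 270: heading 41 -> 311
  RT 180: heading 311 -> 131
  -- iteration 2/4 --
  FD 19: (24.17,19.618) -> (11.704,33.958) [heading=131, draw]
  FD 17: (11.704,33.958) -> (0.551,46.788) [heading=131, draw]
  LT 270: heading 131 -> 41
  RT 180: heading 41 -> 221
  -- iteration 3/4 --
  FD 19: (0.551,46.788) -> (-13.788,34.323) [heading=221, draw]
  FD 17: (-13.788,34.323) -> (-26.618,23.17) [heading=221, draw]
  LT 270: heading 221 -> 131
  RT 180: heading 131 -> 311
  -- iteration 4/4 --
  FD 19: (-26.618,23.17) -> (-14.153,8.83) [heading=311, draw]
  FD 17: (-14.153,8.83) -> (-3,-4) [heading=311, draw]
  LT 270: heading 311 -> 221
  RT 180: heading 221 -> 41
]
FD 3: (-3,-4) -> (-0.736,-2.032) [heading=41, draw]
LT 180: heading 41 -> 221
LT 270: heading 221 -> 131
Final: pos=(-0.736,-2.032), heading=131, 9 segment(s) drawn

Answer: -0.736 -2.032 131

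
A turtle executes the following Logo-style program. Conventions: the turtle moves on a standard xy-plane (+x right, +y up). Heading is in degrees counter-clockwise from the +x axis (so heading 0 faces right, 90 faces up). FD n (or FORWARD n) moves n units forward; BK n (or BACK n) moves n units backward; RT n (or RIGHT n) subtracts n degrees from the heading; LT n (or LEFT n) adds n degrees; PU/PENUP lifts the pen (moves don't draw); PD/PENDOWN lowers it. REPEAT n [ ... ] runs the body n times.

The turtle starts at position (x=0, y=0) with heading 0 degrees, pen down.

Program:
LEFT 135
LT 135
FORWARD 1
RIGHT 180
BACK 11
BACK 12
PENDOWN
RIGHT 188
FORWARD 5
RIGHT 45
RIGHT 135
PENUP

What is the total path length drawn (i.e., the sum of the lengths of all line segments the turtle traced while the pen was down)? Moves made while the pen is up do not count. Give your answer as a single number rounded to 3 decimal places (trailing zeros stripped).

Executing turtle program step by step:
Start: pos=(0,0), heading=0, pen down
LT 135: heading 0 -> 135
LT 135: heading 135 -> 270
FD 1: (0,0) -> (0,-1) [heading=270, draw]
RT 180: heading 270 -> 90
BK 11: (0,-1) -> (0,-12) [heading=90, draw]
BK 12: (0,-12) -> (0,-24) [heading=90, draw]
PD: pen down
RT 188: heading 90 -> 262
FD 5: (0,-24) -> (-0.696,-28.951) [heading=262, draw]
RT 45: heading 262 -> 217
RT 135: heading 217 -> 82
PU: pen up
Final: pos=(-0.696,-28.951), heading=82, 4 segment(s) drawn

Segment lengths:
  seg 1: (0,0) -> (0,-1), length = 1
  seg 2: (0,-1) -> (0,-12), length = 11
  seg 3: (0,-12) -> (0,-24), length = 12
  seg 4: (0,-24) -> (-0.696,-28.951), length = 5
Total = 29

Answer: 29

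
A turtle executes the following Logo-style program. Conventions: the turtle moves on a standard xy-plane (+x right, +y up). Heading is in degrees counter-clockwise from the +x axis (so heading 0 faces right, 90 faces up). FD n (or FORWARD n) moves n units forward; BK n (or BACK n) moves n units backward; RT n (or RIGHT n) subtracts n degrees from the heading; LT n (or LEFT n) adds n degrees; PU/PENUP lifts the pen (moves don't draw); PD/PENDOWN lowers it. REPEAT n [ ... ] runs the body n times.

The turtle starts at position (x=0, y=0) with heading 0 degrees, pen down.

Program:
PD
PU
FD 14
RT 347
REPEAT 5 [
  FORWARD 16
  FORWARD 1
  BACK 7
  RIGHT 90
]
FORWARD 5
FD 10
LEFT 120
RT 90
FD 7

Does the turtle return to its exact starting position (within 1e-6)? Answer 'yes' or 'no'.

Answer: no

Derivation:
Executing turtle program step by step:
Start: pos=(0,0), heading=0, pen down
PD: pen down
PU: pen up
FD 14: (0,0) -> (14,0) [heading=0, move]
RT 347: heading 0 -> 13
REPEAT 5 [
  -- iteration 1/5 --
  FD 16: (14,0) -> (29.59,3.599) [heading=13, move]
  FD 1: (29.59,3.599) -> (30.564,3.824) [heading=13, move]
  BK 7: (30.564,3.824) -> (23.744,2.25) [heading=13, move]
  RT 90: heading 13 -> 283
  -- iteration 2/5 --
  FD 16: (23.744,2.25) -> (27.343,-13.34) [heading=283, move]
  FD 1: (27.343,-13.34) -> (27.568,-14.315) [heading=283, move]
  BK 7: (27.568,-14.315) -> (25.993,-7.494) [heading=283, move]
  RT 90: heading 283 -> 193
  -- iteration 3/5 --
  FD 16: (25.993,-7.494) -> (10.403,-11.093) [heading=193, move]
  FD 1: (10.403,-11.093) -> (9.429,-11.318) [heading=193, move]
  BK 7: (9.429,-11.318) -> (16.25,-9.744) [heading=193, move]
  RT 90: heading 193 -> 103
  -- iteration 4/5 --
  FD 16: (16.25,-9.744) -> (12.65,5.846) [heading=103, move]
  FD 1: (12.65,5.846) -> (12.425,6.821) [heading=103, move]
  BK 7: (12.425,6.821) -> (14,0) [heading=103, move]
  RT 90: heading 103 -> 13
  -- iteration 5/5 --
  FD 16: (14,0) -> (29.59,3.599) [heading=13, move]
  FD 1: (29.59,3.599) -> (30.564,3.824) [heading=13, move]
  BK 7: (30.564,3.824) -> (23.744,2.25) [heading=13, move]
  RT 90: heading 13 -> 283
]
FD 5: (23.744,2.25) -> (24.868,-2.622) [heading=283, move]
FD 10: (24.868,-2.622) -> (27.118,-12.366) [heading=283, move]
LT 120: heading 283 -> 43
RT 90: heading 43 -> 313
FD 7: (27.118,-12.366) -> (31.892,-17.486) [heading=313, move]
Final: pos=(31.892,-17.486), heading=313, 0 segment(s) drawn

Start position: (0, 0)
Final position: (31.892, -17.486)
Distance = 36.371; >= 1e-6 -> NOT closed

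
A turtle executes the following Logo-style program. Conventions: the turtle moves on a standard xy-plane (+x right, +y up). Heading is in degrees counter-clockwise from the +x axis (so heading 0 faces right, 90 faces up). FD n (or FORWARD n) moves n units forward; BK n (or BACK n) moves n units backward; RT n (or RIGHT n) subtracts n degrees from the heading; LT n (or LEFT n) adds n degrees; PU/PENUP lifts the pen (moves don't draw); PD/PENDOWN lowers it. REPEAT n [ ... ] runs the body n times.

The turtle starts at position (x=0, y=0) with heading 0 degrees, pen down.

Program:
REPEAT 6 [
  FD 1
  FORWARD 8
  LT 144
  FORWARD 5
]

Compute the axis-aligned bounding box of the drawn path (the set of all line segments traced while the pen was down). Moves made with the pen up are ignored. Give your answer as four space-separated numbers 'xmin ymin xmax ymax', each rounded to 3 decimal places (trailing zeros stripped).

Answer: -5 -5.086 9 8.229

Derivation:
Executing turtle program step by step:
Start: pos=(0,0), heading=0, pen down
REPEAT 6 [
  -- iteration 1/6 --
  FD 1: (0,0) -> (1,0) [heading=0, draw]
  FD 8: (1,0) -> (9,0) [heading=0, draw]
  LT 144: heading 0 -> 144
  FD 5: (9,0) -> (4.955,2.939) [heading=144, draw]
  -- iteration 2/6 --
  FD 1: (4.955,2.939) -> (4.146,3.527) [heading=144, draw]
  FD 8: (4.146,3.527) -> (-2.326,8.229) [heading=144, draw]
  LT 144: heading 144 -> 288
  FD 5: (-2.326,8.229) -> (-0.781,3.474) [heading=288, draw]
  -- iteration 3/6 --
  FD 1: (-0.781,3.474) -> (-0.472,2.523) [heading=288, draw]
  FD 8: (-0.472,2.523) -> (2,-5.086) [heading=288, draw]
  LT 144: heading 288 -> 72
  FD 5: (2,-5.086) -> (3.545,-0.331) [heading=72, draw]
  -- iteration 4/6 --
  FD 1: (3.545,-0.331) -> (3.854,0.621) [heading=72, draw]
  FD 8: (3.854,0.621) -> (6.326,8.229) [heading=72, draw]
  LT 144: heading 72 -> 216
  FD 5: (6.326,8.229) -> (2.281,5.29) [heading=216, draw]
  -- iteration 5/6 --
  FD 1: (2.281,5.29) -> (1.472,4.702) [heading=216, draw]
  FD 8: (1.472,4.702) -> (-5,0) [heading=216, draw]
  LT 144: heading 216 -> 0
  FD 5: (-5,0) -> (0,0) [heading=0, draw]
  -- iteration 6/6 --
  FD 1: (0,0) -> (1,0) [heading=0, draw]
  FD 8: (1,0) -> (9,0) [heading=0, draw]
  LT 144: heading 0 -> 144
  FD 5: (9,0) -> (4.955,2.939) [heading=144, draw]
]
Final: pos=(4.955,2.939), heading=144, 18 segment(s) drawn

Segment endpoints: x in {-5, -2.326, -0.781, -0.472, 0, 1, 1.472, 2, 2.281, 3.545, 3.854, 4.146, 4.955, 4.955, 6.326, 9}, y in {-5.086, -0.331, 0, 0, 0, 0, 0, 0.621, 2.523, 2.939, 2.939, 3.474, 3.527, 4.702, 5.29, 8.229, 8.229}
xmin=-5, ymin=-5.086, xmax=9, ymax=8.229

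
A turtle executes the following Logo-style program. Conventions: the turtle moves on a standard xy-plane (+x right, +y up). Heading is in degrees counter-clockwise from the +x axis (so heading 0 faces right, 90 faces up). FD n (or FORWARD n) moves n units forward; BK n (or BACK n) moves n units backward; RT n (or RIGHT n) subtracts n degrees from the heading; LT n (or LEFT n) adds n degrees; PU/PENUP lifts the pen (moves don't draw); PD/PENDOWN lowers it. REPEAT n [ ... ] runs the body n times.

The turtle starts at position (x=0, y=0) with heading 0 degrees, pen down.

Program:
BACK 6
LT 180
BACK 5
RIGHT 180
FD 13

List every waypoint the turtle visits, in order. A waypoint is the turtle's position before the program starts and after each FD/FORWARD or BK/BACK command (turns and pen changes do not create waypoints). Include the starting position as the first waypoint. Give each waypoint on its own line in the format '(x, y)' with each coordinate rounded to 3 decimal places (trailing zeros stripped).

Executing turtle program step by step:
Start: pos=(0,0), heading=0, pen down
BK 6: (0,0) -> (-6,0) [heading=0, draw]
LT 180: heading 0 -> 180
BK 5: (-6,0) -> (-1,0) [heading=180, draw]
RT 180: heading 180 -> 0
FD 13: (-1,0) -> (12,0) [heading=0, draw]
Final: pos=(12,0), heading=0, 3 segment(s) drawn
Waypoints (4 total):
(0, 0)
(-6, 0)
(-1, 0)
(12, 0)

Answer: (0, 0)
(-6, 0)
(-1, 0)
(12, 0)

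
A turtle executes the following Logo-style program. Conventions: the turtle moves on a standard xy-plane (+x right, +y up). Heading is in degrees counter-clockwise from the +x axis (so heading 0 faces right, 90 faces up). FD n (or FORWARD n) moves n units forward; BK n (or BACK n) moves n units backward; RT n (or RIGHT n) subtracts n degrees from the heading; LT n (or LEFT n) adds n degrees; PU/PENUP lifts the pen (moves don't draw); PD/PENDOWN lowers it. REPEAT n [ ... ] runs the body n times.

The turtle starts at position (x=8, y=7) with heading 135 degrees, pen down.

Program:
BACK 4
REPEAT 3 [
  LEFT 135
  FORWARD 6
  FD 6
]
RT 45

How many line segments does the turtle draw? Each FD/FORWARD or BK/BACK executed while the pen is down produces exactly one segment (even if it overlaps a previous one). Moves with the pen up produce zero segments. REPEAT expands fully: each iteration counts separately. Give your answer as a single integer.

Answer: 7

Derivation:
Executing turtle program step by step:
Start: pos=(8,7), heading=135, pen down
BK 4: (8,7) -> (10.828,4.172) [heading=135, draw]
REPEAT 3 [
  -- iteration 1/3 --
  LT 135: heading 135 -> 270
  FD 6: (10.828,4.172) -> (10.828,-1.828) [heading=270, draw]
  FD 6: (10.828,-1.828) -> (10.828,-7.828) [heading=270, draw]
  -- iteration 2/3 --
  LT 135: heading 270 -> 45
  FD 6: (10.828,-7.828) -> (15.071,-3.586) [heading=45, draw]
  FD 6: (15.071,-3.586) -> (19.314,0.657) [heading=45, draw]
  -- iteration 3/3 --
  LT 135: heading 45 -> 180
  FD 6: (19.314,0.657) -> (13.314,0.657) [heading=180, draw]
  FD 6: (13.314,0.657) -> (7.314,0.657) [heading=180, draw]
]
RT 45: heading 180 -> 135
Final: pos=(7.314,0.657), heading=135, 7 segment(s) drawn
Segments drawn: 7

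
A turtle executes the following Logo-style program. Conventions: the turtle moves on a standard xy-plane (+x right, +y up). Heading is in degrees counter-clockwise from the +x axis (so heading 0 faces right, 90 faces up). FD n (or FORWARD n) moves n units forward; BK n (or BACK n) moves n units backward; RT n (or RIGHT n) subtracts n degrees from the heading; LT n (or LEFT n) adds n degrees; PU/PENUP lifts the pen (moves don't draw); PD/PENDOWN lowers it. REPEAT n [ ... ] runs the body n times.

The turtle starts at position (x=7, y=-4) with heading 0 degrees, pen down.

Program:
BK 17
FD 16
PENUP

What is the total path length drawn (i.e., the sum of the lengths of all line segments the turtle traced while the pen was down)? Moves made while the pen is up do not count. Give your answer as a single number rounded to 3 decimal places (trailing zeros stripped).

Answer: 33

Derivation:
Executing turtle program step by step:
Start: pos=(7,-4), heading=0, pen down
BK 17: (7,-4) -> (-10,-4) [heading=0, draw]
FD 16: (-10,-4) -> (6,-4) [heading=0, draw]
PU: pen up
Final: pos=(6,-4), heading=0, 2 segment(s) drawn

Segment lengths:
  seg 1: (7,-4) -> (-10,-4), length = 17
  seg 2: (-10,-4) -> (6,-4), length = 16
Total = 33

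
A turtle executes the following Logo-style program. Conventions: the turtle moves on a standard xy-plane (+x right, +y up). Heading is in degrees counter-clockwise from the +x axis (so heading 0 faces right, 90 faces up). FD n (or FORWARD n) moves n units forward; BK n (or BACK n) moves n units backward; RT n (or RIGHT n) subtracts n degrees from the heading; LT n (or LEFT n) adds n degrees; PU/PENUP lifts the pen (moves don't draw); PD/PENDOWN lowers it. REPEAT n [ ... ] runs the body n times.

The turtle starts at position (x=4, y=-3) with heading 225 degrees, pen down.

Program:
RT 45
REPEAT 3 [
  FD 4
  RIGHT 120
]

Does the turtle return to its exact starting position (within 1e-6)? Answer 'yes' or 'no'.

Executing turtle program step by step:
Start: pos=(4,-3), heading=225, pen down
RT 45: heading 225 -> 180
REPEAT 3 [
  -- iteration 1/3 --
  FD 4: (4,-3) -> (0,-3) [heading=180, draw]
  RT 120: heading 180 -> 60
  -- iteration 2/3 --
  FD 4: (0,-3) -> (2,0.464) [heading=60, draw]
  RT 120: heading 60 -> 300
  -- iteration 3/3 --
  FD 4: (2,0.464) -> (4,-3) [heading=300, draw]
  RT 120: heading 300 -> 180
]
Final: pos=(4,-3), heading=180, 3 segment(s) drawn

Start position: (4, -3)
Final position: (4, -3)
Distance = 0; < 1e-6 -> CLOSED

Answer: yes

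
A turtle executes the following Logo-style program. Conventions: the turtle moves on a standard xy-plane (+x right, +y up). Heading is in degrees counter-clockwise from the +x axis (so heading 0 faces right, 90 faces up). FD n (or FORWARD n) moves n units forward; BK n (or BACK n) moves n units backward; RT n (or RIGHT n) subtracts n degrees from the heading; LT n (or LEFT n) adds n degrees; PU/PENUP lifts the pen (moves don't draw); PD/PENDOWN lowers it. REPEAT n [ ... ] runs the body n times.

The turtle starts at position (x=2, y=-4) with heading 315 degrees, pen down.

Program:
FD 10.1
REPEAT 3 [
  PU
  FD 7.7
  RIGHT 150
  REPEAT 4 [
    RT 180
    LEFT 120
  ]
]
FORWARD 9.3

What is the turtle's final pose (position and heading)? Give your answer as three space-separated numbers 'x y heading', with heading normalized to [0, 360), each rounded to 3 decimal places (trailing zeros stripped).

Executing turtle program step by step:
Start: pos=(2,-4), heading=315, pen down
FD 10.1: (2,-4) -> (9.142,-11.142) [heading=315, draw]
REPEAT 3 [
  -- iteration 1/3 --
  PU: pen up
  FD 7.7: (9.142,-11.142) -> (14.587,-16.587) [heading=315, move]
  RT 150: heading 315 -> 165
  REPEAT 4 [
    -- iteration 1/4 --
    RT 180: heading 165 -> 345
    LT 120: heading 345 -> 105
    -- iteration 2/4 --
    RT 180: heading 105 -> 285
    LT 120: heading 285 -> 45
    -- iteration 3/4 --
    RT 180: heading 45 -> 225
    LT 120: heading 225 -> 345
    -- iteration 4/4 --
    RT 180: heading 345 -> 165
    LT 120: heading 165 -> 285
  ]
  -- iteration 2/3 --
  PU: pen up
  FD 7.7: (14.587,-16.587) -> (16.579,-24.024) [heading=285, move]
  RT 150: heading 285 -> 135
  REPEAT 4 [
    -- iteration 1/4 --
    RT 180: heading 135 -> 315
    LT 120: heading 315 -> 75
    -- iteration 2/4 --
    RT 180: heading 75 -> 255
    LT 120: heading 255 -> 15
    -- iteration 3/4 --
    RT 180: heading 15 -> 195
    LT 120: heading 195 -> 315
    -- iteration 4/4 --
    RT 180: heading 315 -> 135
    LT 120: heading 135 -> 255
  ]
  -- iteration 3/3 --
  PU: pen up
  FD 7.7: (16.579,-24.024) -> (14.587,-31.462) [heading=255, move]
  RT 150: heading 255 -> 105
  REPEAT 4 [
    -- iteration 1/4 --
    RT 180: heading 105 -> 285
    LT 120: heading 285 -> 45
    -- iteration 2/4 --
    RT 180: heading 45 -> 225
    LT 120: heading 225 -> 345
    -- iteration 3/4 --
    RT 180: heading 345 -> 165
    LT 120: heading 165 -> 285
    -- iteration 4/4 --
    RT 180: heading 285 -> 105
    LT 120: heading 105 -> 225
  ]
]
FD 9.3: (14.587,-31.462) -> (8.01,-38.038) [heading=225, move]
Final: pos=(8.01,-38.038), heading=225, 1 segment(s) drawn

Answer: 8.01 -38.038 225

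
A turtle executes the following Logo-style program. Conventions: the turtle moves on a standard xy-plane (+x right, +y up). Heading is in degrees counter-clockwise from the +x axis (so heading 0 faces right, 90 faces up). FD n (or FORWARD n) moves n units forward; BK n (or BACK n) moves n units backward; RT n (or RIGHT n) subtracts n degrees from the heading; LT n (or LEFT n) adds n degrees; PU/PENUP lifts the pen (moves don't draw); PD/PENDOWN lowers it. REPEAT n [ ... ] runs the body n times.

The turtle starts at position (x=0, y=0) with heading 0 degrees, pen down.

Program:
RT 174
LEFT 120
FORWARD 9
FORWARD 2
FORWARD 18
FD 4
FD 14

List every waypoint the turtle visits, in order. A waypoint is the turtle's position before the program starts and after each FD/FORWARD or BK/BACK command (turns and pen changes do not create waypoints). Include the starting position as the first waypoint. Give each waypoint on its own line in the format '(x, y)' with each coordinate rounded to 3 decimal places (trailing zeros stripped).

Answer: (0, 0)
(5.29, -7.281)
(6.466, -8.899)
(17.046, -23.461)
(19.397, -26.698)
(27.626, -38.024)

Derivation:
Executing turtle program step by step:
Start: pos=(0,0), heading=0, pen down
RT 174: heading 0 -> 186
LT 120: heading 186 -> 306
FD 9: (0,0) -> (5.29,-7.281) [heading=306, draw]
FD 2: (5.29,-7.281) -> (6.466,-8.899) [heading=306, draw]
FD 18: (6.466,-8.899) -> (17.046,-23.461) [heading=306, draw]
FD 4: (17.046,-23.461) -> (19.397,-26.698) [heading=306, draw]
FD 14: (19.397,-26.698) -> (27.626,-38.024) [heading=306, draw]
Final: pos=(27.626,-38.024), heading=306, 5 segment(s) drawn
Waypoints (6 total):
(0, 0)
(5.29, -7.281)
(6.466, -8.899)
(17.046, -23.461)
(19.397, -26.698)
(27.626, -38.024)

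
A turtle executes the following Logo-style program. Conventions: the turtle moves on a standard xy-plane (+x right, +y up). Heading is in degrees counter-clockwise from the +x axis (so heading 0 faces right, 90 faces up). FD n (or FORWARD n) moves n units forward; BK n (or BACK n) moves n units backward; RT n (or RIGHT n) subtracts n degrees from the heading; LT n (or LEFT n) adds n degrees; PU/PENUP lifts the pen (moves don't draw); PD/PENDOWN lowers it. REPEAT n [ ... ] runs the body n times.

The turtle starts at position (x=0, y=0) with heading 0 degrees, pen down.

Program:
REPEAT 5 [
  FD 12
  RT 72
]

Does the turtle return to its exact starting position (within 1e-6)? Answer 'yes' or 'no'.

Answer: yes

Derivation:
Executing turtle program step by step:
Start: pos=(0,0), heading=0, pen down
REPEAT 5 [
  -- iteration 1/5 --
  FD 12: (0,0) -> (12,0) [heading=0, draw]
  RT 72: heading 0 -> 288
  -- iteration 2/5 --
  FD 12: (12,0) -> (15.708,-11.413) [heading=288, draw]
  RT 72: heading 288 -> 216
  -- iteration 3/5 --
  FD 12: (15.708,-11.413) -> (6,-18.466) [heading=216, draw]
  RT 72: heading 216 -> 144
  -- iteration 4/5 --
  FD 12: (6,-18.466) -> (-3.708,-11.413) [heading=144, draw]
  RT 72: heading 144 -> 72
  -- iteration 5/5 --
  FD 12: (-3.708,-11.413) -> (0,0) [heading=72, draw]
  RT 72: heading 72 -> 0
]
Final: pos=(0,0), heading=0, 5 segment(s) drawn

Start position: (0, 0)
Final position: (0, 0)
Distance = 0; < 1e-6 -> CLOSED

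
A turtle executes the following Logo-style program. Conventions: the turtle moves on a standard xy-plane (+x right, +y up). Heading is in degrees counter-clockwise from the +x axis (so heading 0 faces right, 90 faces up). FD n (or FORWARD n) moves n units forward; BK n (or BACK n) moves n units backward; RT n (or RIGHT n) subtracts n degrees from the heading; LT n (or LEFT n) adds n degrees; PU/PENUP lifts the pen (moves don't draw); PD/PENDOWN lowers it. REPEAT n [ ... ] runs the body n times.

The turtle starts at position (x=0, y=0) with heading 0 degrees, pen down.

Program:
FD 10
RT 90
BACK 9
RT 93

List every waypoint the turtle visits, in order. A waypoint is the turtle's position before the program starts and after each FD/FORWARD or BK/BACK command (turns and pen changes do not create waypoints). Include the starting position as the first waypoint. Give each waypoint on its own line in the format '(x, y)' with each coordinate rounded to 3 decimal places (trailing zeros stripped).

Answer: (0, 0)
(10, 0)
(10, 9)

Derivation:
Executing turtle program step by step:
Start: pos=(0,0), heading=0, pen down
FD 10: (0,0) -> (10,0) [heading=0, draw]
RT 90: heading 0 -> 270
BK 9: (10,0) -> (10,9) [heading=270, draw]
RT 93: heading 270 -> 177
Final: pos=(10,9), heading=177, 2 segment(s) drawn
Waypoints (3 total):
(0, 0)
(10, 0)
(10, 9)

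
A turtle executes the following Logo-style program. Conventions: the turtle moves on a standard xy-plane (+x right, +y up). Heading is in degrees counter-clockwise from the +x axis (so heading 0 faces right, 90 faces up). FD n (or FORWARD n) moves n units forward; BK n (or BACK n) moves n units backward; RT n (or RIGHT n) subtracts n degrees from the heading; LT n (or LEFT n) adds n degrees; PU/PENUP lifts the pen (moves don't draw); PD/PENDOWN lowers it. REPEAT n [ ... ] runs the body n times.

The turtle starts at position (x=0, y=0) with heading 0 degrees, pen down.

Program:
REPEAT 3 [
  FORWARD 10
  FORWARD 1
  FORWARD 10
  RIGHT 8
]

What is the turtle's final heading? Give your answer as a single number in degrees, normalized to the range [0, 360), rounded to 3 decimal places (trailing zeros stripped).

Answer: 336

Derivation:
Executing turtle program step by step:
Start: pos=(0,0), heading=0, pen down
REPEAT 3 [
  -- iteration 1/3 --
  FD 10: (0,0) -> (10,0) [heading=0, draw]
  FD 1: (10,0) -> (11,0) [heading=0, draw]
  FD 10: (11,0) -> (21,0) [heading=0, draw]
  RT 8: heading 0 -> 352
  -- iteration 2/3 --
  FD 10: (21,0) -> (30.903,-1.392) [heading=352, draw]
  FD 1: (30.903,-1.392) -> (31.893,-1.531) [heading=352, draw]
  FD 10: (31.893,-1.531) -> (41.796,-2.923) [heading=352, draw]
  RT 8: heading 352 -> 344
  -- iteration 3/3 --
  FD 10: (41.796,-2.923) -> (51.408,-5.679) [heading=344, draw]
  FD 1: (51.408,-5.679) -> (52.37,-5.955) [heading=344, draw]
  FD 10: (52.37,-5.955) -> (61.982,-8.711) [heading=344, draw]
  RT 8: heading 344 -> 336
]
Final: pos=(61.982,-8.711), heading=336, 9 segment(s) drawn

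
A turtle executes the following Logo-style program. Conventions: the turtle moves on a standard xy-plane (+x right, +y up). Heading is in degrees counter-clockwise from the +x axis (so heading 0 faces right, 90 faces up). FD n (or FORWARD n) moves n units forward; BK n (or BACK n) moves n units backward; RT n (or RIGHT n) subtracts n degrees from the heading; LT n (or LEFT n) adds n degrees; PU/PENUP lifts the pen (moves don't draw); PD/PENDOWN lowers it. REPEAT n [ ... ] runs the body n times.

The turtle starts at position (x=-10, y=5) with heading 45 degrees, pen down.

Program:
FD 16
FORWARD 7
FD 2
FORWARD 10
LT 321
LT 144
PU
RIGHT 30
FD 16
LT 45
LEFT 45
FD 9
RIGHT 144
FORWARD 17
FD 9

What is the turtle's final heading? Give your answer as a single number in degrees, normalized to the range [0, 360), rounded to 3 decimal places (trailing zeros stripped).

Executing turtle program step by step:
Start: pos=(-10,5), heading=45, pen down
FD 16: (-10,5) -> (1.314,16.314) [heading=45, draw]
FD 7: (1.314,16.314) -> (6.263,21.263) [heading=45, draw]
FD 2: (6.263,21.263) -> (7.678,22.678) [heading=45, draw]
FD 10: (7.678,22.678) -> (14.749,29.749) [heading=45, draw]
LT 321: heading 45 -> 6
LT 144: heading 6 -> 150
PU: pen up
RT 30: heading 150 -> 120
FD 16: (14.749,29.749) -> (6.749,43.605) [heading=120, move]
LT 45: heading 120 -> 165
LT 45: heading 165 -> 210
FD 9: (6.749,43.605) -> (-1.045,39.105) [heading=210, move]
RT 144: heading 210 -> 66
FD 17: (-1.045,39.105) -> (5.869,54.635) [heading=66, move]
FD 9: (5.869,54.635) -> (9.53,62.857) [heading=66, move]
Final: pos=(9.53,62.857), heading=66, 4 segment(s) drawn

Answer: 66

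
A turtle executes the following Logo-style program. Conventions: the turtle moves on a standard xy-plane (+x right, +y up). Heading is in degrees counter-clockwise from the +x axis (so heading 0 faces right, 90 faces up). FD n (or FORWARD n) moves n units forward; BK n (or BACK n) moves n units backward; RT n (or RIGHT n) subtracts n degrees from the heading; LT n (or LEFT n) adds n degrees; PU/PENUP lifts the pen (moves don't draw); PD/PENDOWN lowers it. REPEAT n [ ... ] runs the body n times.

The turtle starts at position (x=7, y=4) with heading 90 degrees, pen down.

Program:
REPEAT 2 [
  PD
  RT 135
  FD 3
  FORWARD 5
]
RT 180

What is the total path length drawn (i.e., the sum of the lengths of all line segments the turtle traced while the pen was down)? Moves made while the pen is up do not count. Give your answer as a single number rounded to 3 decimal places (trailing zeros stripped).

Answer: 16

Derivation:
Executing turtle program step by step:
Start: pos=(7,4), heading=90, pen down
REPEAT 2 [
  -- iteration 1/2 --
  PD: pen down
  RT 135: heading 90 -> 315
  FD 3: (7,4) -> (9.121,1.879) [heading=315, draw]
  FD 5: (9.121,1.879) -> (12.657,-1.657) [heading=315, draw]
  -- iteration 2/2 --
  PD: pen down
  RT 135: heading 315 -> 180
  FD 3: (12.657,-1.657) -> (9.657,-1.657) [heading=180, draw]
  FD 5: (9.657,-1.657) -> (4.657,-1.657) [heading=180, draw]
]
RT 180: heading 180 -> 0
Final: pos=(4.657,-1.657), heading=0, 4 segment(s) drawn

Segment lengths:
  seg 1: (7,4) -> (9.121,1.879), length = 3
  seg 2: (9.121,1.879) -> (12.657,-1.657), length = 5
  seg 3: (12.657,-1.657) -> (9.657,-1.657), length = 3
  seg 4: (9.657,-1.657) -> (4.657,-1.657), length = 5
Total = 16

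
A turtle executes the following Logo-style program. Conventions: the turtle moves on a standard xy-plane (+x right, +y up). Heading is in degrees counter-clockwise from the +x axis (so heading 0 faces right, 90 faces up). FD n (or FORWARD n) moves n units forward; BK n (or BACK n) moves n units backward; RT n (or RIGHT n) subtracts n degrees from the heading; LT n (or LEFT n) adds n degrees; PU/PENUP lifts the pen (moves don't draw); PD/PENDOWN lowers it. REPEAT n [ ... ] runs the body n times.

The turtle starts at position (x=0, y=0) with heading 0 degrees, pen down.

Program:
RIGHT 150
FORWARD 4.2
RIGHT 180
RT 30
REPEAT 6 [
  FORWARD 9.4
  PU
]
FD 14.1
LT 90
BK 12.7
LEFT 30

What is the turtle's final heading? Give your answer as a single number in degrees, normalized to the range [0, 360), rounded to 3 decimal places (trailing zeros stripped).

Executing turtle program step by step:
Start: pos=(0,0), heading=0, pen down
RT 150: heading 0 -> 210
FD 4.2: (0,0) -> (-3.637,-2.1) [heading=210, draw]
RT 180: heading 210 -> 30
RT 30: heading 30 -> 0
REPEAT 6 [
  -- iteration 1/6 --
  FD 9.4: (-3.637,-2.1) -> (5.763,-2.1) [heading=0, draw]
  PU: pen up
  -- iteration 2/6 --
  FD 9.4: (5.763,-2.1) -> (15.163,-2.1) [heading=0, move]
  PU: pen up
  -- iteration 3/6 --
  FD 9.4: (15.163,-2.1) -> (24.563,-2.1) [heading=0, move]
  PU: pen up
  -- iteration 4/6 --
  FD 9.4: (24.563,-2.1) -> (33.963,-2.1) [heading=0, move]
  PU: pen up
  -- iteration 5/6 --
  FD 9.4: (33.963,-2.1) -> (43.363,-2.1) [heading=0, move]
  PU: pen up
  -- iteration 6/6 --
  FD 9.4: (43.363,-2.1) -> (52.763,-2.1) [heading=0, move]
  PU: pen up
]
FD 14.1: (52.763,-2.1) -> (66.863,-2.1) [heading=0, move]
LT 90: heading 0 -> 90
BK 12.7: (66.863,-2.1) -> (66.863,-14.8) [heading=90, move]
LT 30: heading 90 -> 120
Final: pos=(66.863,-14.8), heading=120, 2 segment(s) drawn

Answer: 120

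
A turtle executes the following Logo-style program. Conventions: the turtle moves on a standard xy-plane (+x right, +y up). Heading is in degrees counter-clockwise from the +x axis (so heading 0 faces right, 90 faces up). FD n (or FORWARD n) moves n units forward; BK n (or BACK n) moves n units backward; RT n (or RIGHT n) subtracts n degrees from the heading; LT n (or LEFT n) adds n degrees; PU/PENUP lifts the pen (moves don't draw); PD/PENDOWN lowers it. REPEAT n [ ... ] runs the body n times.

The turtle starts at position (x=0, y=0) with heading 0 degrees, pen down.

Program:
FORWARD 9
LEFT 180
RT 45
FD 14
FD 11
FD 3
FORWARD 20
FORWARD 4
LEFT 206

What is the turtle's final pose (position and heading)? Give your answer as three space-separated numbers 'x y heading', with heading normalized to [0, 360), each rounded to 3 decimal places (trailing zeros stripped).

Executing turtle program step by step:
Start: pos=(0,0), heading=0, pen down
FD 9: (0,0) -> (9,0) [heading=0, draw]
LT 180: heading 0 -> 180
RT 45: heading 180 -> 135
FD 14: (9,0) -> (-0.899,9.899) [heading=135, draw]
FD 11: (-0.899,9.899) -> (-8.678,17.678) [heading=135, draw]
FD 3: (-8.678,17.678) -> (-10.799,19.799) [heading=135, draw]
FD 20: (-10.799,19.799) -> (-24.941,33.941) [heading=135, draw]
FD 4: (-24.941,33.941) -> (-27.77,36.77) [heading=135, draw]
LT 206: heading 135 -> 341
Final: pos=(-27.77,36.77), heading=341, 6 segment(s) drawn

Answer: -27.77 36.77 341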